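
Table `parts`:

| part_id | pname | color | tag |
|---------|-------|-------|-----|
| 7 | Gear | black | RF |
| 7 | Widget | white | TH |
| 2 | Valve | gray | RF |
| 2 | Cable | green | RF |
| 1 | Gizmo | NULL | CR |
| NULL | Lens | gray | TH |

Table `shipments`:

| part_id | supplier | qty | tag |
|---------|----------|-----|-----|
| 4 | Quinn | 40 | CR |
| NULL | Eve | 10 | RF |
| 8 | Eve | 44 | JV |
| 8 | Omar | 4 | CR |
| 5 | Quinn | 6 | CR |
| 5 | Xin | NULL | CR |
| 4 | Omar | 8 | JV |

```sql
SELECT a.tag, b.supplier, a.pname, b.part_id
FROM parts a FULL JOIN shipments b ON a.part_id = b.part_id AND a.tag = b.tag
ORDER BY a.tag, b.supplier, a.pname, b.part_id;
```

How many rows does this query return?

13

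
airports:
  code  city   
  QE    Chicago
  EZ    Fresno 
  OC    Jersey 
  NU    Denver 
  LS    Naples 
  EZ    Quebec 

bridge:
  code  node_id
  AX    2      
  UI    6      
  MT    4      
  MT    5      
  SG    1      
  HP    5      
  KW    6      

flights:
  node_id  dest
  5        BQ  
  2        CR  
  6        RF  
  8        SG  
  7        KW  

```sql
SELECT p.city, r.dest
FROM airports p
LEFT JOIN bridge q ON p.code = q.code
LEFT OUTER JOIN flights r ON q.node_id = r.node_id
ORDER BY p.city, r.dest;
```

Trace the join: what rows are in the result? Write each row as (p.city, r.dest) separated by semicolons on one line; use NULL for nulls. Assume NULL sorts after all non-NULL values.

(Chicago, NULL); (Denver, NULL); (Fresno, NULL); (Jersey, NULL); (Naples, NULL); (Quebec, NULL)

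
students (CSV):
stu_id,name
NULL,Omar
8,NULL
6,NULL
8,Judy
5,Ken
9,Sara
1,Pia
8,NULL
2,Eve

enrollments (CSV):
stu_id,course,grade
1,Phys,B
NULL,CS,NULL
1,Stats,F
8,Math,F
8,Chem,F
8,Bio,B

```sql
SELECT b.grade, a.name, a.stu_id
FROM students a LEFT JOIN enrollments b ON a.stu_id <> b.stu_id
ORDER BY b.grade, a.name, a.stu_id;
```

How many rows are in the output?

30

LEFT JOIN keeps every row from `students`; unmatched rows get NULL for `enrollments`'s columns.
Matching on a.stu_id <> b.stu_id. A NULL in a compared column never satisfies the condition.
Matched pairs: 29; unmatched a rows kept: 1.
Total: 29 matched + 1 padded = 30 rows.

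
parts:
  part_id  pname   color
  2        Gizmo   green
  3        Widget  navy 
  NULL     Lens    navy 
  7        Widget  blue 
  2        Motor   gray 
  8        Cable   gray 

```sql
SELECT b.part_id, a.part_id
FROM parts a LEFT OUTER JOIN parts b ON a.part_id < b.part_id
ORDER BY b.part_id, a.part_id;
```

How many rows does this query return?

11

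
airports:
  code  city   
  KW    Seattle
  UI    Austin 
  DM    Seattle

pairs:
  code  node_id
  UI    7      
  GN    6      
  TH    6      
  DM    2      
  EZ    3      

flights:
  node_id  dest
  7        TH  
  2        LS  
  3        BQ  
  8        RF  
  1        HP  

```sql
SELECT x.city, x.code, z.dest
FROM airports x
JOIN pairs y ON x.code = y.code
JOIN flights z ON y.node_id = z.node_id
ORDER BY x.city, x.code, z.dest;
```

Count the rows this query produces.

2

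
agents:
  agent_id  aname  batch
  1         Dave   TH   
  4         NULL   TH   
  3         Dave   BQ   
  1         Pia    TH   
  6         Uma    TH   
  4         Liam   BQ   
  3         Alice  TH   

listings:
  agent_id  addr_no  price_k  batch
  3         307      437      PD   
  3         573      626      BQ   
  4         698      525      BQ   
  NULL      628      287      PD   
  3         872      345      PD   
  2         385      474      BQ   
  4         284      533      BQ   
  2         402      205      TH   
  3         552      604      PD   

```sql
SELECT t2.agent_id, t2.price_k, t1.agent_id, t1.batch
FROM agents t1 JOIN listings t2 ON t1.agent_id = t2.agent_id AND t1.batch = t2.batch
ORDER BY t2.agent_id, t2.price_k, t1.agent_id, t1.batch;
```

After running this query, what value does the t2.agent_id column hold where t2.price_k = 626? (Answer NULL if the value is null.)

3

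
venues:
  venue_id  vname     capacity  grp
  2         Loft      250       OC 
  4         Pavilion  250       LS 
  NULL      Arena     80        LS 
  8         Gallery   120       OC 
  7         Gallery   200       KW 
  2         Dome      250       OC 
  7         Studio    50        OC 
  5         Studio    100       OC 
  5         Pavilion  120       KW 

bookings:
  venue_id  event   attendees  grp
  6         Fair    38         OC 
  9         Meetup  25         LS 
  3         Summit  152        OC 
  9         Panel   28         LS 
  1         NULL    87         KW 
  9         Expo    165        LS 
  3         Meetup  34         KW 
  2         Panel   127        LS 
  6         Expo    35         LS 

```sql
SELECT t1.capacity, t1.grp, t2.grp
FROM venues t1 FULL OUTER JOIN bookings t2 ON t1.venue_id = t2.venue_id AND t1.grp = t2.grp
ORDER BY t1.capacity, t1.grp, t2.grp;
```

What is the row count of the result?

FULL OUTER JOIN keeps every row from both sides; unmatched rows get NULL for the other side's columns.
Matching on t1.venue_id = t2.venue_id AND t1.grp = t2.grp. A NULL in a compared column never satisfies the condition.
- t1 row (venue_id=2, grp=OC): no match → kept, t2 columns NULL.
- t1 row (venue_id=4, grp=LS): no match → kept, t2 columns NULL.
- t1 row (venue_id=NULL, grp=LS): no match → kept, t2 columns NULL.
- t1 row (venue_id=8, grp=OC): no match → kept, t2 columns NULL.
- t1 row (venue_id=7, grp=KW): no match → kept, t2 columns NULL.
- t1 row (venue_id=2, grp=OC): no match → kept, t2 columns NULL.
- t1 row (venue_id=7, grp=OC): no match → kept, t2 columns NULL.
- t1 row (venue_id=5, grp=OC): no match → kept, t2 columns NULL.
- t1 row (venue_id=5, grp=KW): no match → kept, t2 columns NULL.
- 9 row(s) from t2 found no t1 partner → padded with NULL.
Total: 0 matched + 18 padded = 18 rows.

18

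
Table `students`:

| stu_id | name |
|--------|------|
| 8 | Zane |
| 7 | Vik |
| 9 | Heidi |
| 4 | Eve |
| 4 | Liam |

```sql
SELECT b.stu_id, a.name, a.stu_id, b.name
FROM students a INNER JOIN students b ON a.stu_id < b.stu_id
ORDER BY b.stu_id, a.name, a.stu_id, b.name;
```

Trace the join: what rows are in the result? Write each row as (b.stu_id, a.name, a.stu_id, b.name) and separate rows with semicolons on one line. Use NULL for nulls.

INNER JOIN keeps only pairs where the ON condition holds.
Matching on a.stu_id < b.stu_id.
- a (stu_id=8) pairs with 1 row(s) of b.
- a (stu_id=7) pairs with 2 row(s) of b.
- a (stu_id=9) has no partner → excluded.
- a (stu_id=4) pairs with 3 row(s) of b.
- a (stu_id=4) pairs with 3 row(s) of b.
After projecting and ordering:
b.stu_id | a.name | a.stu_id | b.name
7 | Eve | 4 | Vik
7 | Liam | 4 | Vik
8 | Eve | 4 | Zane
8 | Liam | 4 | Zane
8 | Vik | 7 | Zane
9 | Eve | 4 | Heidi
9 | Liam | 4 | Heidi
9 | Vik | 7 | Heidi
9 | Zane | 8 | Heidi

(7, Eve, 4, Vik); (7, Liam, 4, Vik); (8, Eve, 4, Zane); (8, Liam, 4, Zane); (8, Vik, 7, Zane); (9, Eve, 4, Heidi); (9, Liam, 4, Heidi); (9, Vik, 7, Heidi); (9, Zane, 8, Heidi)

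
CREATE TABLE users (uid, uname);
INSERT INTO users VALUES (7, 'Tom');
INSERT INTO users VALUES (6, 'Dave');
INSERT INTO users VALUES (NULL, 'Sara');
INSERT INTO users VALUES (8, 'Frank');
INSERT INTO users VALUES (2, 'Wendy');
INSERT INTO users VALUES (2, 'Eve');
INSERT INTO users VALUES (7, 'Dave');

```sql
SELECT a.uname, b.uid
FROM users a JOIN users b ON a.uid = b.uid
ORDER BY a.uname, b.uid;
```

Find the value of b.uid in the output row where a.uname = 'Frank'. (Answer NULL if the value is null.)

8

INNER JOIN keeps only pairs where the ON condition holds.
Matching on a.uid = b.uid. A NULL in a compared column never satisfies the condition.
- a[0] uid=7 → 2 match(es) in b → 2 row(s).
- a[1] uid=6 → 1 match(es) in b → 1 row(s).
- a[2] uid=NULL → no match; dropped.
- a[3] uid=8 → 1 match(es) in b → 1 row(s).
- a[4] uid=2 → 2 match(es) in b → 2 row(s).
- a[5] uid=2 → 2 match(es) in b → 2 row(s).
- a[6] uid=7 → 2 match(es) in b → 2 row(s).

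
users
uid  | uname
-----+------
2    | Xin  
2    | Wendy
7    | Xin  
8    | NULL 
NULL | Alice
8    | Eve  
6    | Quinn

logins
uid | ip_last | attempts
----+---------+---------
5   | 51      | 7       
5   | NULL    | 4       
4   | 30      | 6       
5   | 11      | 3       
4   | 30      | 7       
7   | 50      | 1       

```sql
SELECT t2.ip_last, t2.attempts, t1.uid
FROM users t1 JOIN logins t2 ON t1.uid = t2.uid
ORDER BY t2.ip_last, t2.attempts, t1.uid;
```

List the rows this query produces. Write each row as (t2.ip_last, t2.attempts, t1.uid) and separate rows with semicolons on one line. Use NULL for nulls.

INNER JOIN keeps only pairs where the ON condition holds.
Matching on t1.uid = t2.uid. A NULL in a compared column never satisfies the condition.
Matched pairs: 1.

(50, 1, 7)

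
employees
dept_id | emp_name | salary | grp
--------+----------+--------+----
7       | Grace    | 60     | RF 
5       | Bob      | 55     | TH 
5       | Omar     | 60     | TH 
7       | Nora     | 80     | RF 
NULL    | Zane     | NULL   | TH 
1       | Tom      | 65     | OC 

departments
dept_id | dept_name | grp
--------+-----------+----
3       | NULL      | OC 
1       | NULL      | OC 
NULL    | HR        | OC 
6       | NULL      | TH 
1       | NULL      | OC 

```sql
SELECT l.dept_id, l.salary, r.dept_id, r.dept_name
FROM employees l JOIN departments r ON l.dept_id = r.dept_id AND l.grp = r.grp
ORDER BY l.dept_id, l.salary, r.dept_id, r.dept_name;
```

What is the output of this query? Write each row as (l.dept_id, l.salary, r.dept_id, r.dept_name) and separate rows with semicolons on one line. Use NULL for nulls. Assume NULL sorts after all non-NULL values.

(1, 65, 1, NULL); (1, 65, 1, NULL)

INNER JOIN keeps only pairs where the ON condition holds.
Matching on l.dept_id = r.dept_id AND l.grp = r.grp. A NULL in a compared column never satisfies the condition.
- dept_id=7, grp=RF: no matching r row, dropped.
- dept_id=5, grp=TH: no matching r row, dropped.
- dept_id=5, grp=TH: no matching r row, dropped.
- dept_id=7, grp=RF: no matching r row, dropped.
- dept_id=NULL, grp=TH: no matching r row, dropped.
- dept_id=1, grp=OC: 2 matching r row(s), so 2 row(s) emitted.
After projecting and ordering:
l.dept_id | l.salary | r.dept_id | r.dept_name
1 | 65 | 1 | NULL
1 | 65 | 1 | NULL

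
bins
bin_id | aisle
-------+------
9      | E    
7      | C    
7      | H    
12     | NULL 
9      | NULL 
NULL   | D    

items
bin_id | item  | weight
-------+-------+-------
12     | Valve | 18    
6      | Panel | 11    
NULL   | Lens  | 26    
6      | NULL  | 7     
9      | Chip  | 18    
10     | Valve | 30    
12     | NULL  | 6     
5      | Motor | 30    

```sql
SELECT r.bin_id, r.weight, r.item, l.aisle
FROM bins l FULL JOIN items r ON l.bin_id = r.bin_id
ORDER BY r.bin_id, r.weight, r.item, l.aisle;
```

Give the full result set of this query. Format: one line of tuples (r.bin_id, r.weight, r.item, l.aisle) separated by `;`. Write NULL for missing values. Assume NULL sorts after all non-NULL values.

(5, 30, Motor, NULL); (6, 7, NULL, NULL); (6, 11, Panel, NULL); (9, 18, Chip, E); (9, 18, Chip, NULL); (10, 30, Valve, NULL); (12, 6, NULL, NULL); (12, 18, Valve, NULL); (NULL, 26, Lens, NULL); (NULL, NULL, NULL, C); (NULL, NULL, NULL, D); (NULL, NULL, NULL, H)

FULL OUTER JOIN keeps every row from both sides; unmatched rows get NULL for the other side's columns.
Matching on l.bin_id = r.bin_id. A NULL in a compared column never satisfies the condition.
- l row (bin_id=9): matches 1 r row(s) → 1 output row(s).
- l row (bin_id=7): no match → kept, r columns NULL.
- l row (bin_id=7): no match → kept, r columns NULL.
- l row (bin_id=12): matches 2 r row(s) → 2 output row(s).
- l row (bin_id=9): matches 1 r row(s) → 1 output row(s).
- l row (bin_id=NULL): no match → kept, r columns NULL.
- plus 5 unmatched r row(s), each kept with NULL l columns.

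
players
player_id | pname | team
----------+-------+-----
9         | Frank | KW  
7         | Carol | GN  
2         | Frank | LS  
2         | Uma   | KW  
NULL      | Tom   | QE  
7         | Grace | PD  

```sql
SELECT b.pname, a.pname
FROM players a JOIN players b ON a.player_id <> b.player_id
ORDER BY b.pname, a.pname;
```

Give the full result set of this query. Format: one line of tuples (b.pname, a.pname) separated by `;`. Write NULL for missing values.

INNER JOIN keeps only pairs where the ON condition holds.
Matching on a.player_id <> b.player_id. A NULL in a compared column never satisfies the condition.
Matched pairs: 16.

(Carol, Frank); (Carol, Frank); (Carol, Uma); (Frank, Carol); (Frank, Carol); (Frank, Frank); (Frank, Frank); (Frank, Grace); (Frank, Grace); (Frank, Uma); (Grace, Frank); (Grace, Frank); (Grace, Uma); (Uma, Carol); (Uma, Frank); (Uma, Grace)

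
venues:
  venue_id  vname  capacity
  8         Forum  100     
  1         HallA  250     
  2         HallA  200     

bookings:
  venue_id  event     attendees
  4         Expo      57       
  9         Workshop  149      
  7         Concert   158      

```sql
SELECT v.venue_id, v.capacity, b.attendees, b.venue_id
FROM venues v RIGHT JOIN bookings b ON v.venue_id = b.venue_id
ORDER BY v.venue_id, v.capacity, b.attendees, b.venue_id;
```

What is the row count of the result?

RIGHT JOIN keeps every row from `bookings`; unmatched rows get NULL for `venues`'s columns.
Matching on v.venue_id = b.venue_id.
Matched pairs: 0; unmatched b rows kept: 3.
Total: 0 matched + 3 padded = 3 rows.

3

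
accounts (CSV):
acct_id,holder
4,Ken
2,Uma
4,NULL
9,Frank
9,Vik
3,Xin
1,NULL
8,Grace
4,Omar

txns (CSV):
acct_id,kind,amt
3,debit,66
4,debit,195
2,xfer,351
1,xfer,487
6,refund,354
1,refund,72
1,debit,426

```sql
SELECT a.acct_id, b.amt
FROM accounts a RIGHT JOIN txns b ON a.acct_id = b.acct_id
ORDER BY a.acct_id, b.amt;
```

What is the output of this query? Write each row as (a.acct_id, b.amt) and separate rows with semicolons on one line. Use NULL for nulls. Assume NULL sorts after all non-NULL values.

RIGHT JOIN keeps every row from `txns`; unmatched rows get NULL for `accounts`'s columns.
Matching on a.acct_id = b.acct_id.
Matched pairs: 8; unmatched b rows kept: 1.

(1, 72); (1, 426); (1, 487); (2, 351); (3, 66); (4, 195); (4, 195); (4, 195); (NULL, 354)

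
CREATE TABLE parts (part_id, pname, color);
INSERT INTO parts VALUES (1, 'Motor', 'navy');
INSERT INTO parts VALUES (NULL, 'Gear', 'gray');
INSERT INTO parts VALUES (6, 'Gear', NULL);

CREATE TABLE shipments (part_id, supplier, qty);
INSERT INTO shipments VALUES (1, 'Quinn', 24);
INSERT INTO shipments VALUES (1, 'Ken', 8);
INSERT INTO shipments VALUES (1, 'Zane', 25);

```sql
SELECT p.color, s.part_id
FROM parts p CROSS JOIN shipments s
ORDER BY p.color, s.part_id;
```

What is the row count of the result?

9

CROSS JOIN pairs every row of `parts` with every row of `shipments`: 3 × 3 = 9 rows.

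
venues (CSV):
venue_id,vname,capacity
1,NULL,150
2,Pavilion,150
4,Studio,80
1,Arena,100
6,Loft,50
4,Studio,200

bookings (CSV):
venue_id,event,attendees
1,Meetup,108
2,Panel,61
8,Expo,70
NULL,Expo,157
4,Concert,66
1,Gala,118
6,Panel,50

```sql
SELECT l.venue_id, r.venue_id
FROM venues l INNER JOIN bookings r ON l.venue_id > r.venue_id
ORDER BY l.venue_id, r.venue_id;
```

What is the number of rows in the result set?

INNER JOIN keeps only pairs where the ON condition holds.
Matching on l.venue_id > r.venue_id. A NULL in a compared column never satisfies the condition.
- l[0] venue_id=1 → no match; dropped.
- l[1] venue_id=2 → 2 match(es) in r → 2 row(s).
- l[2] venue_id=4 → 3 match(es) in r → 3 row(s).
- l[3] venue_id=1 → no match; dropped.
- l[4] venue_id=6 → 4 match(es) in r → 4 row(s).
- l[5] venue_id=4 → 3 match(es) in r → 3 row(s).
Total: 12 rows.

12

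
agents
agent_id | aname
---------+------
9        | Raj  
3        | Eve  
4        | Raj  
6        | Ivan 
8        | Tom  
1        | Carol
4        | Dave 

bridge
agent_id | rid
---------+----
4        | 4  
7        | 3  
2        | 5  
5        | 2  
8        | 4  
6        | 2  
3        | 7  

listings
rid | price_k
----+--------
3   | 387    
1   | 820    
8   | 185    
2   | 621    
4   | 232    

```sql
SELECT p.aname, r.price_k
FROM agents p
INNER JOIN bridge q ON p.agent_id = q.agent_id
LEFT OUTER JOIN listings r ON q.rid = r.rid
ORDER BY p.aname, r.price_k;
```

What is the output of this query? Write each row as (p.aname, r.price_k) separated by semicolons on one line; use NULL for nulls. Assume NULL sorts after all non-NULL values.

(Dave, 232); (Eve, NULL); (Ivan, 621); (Raj, 232); (Tom, 232)

Joins associate left-to-right: agents INNER JOIN bridge on agent_id gives 5 intermediate row(s).
Then LEFT JOIN `listings r` on rid: each of those 5 rows is kept; rows whose q.rid has no match in r get NULL for r's columns.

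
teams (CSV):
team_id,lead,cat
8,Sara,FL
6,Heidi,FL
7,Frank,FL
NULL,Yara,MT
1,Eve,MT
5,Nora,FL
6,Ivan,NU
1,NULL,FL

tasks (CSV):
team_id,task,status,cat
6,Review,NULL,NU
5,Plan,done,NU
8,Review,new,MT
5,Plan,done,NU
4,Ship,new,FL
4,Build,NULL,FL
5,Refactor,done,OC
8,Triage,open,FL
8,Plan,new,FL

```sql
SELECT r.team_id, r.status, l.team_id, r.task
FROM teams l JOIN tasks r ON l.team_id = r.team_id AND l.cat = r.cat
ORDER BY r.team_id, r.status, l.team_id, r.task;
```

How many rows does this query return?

3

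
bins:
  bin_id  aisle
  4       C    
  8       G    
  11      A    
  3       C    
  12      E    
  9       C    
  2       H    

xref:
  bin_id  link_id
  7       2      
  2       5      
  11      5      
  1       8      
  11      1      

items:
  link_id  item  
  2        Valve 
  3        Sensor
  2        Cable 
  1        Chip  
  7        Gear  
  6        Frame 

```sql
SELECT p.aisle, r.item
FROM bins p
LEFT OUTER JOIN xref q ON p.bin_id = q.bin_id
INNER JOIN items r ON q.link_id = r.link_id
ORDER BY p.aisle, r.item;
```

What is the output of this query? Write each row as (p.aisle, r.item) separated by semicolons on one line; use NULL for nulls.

Step 1 — p LEFT JOIN q on bin_id → 8 row(s).
Then INNER JOIN `items r` on link_id: keep only rows whose q.link_id appears in r.

(A, Chip)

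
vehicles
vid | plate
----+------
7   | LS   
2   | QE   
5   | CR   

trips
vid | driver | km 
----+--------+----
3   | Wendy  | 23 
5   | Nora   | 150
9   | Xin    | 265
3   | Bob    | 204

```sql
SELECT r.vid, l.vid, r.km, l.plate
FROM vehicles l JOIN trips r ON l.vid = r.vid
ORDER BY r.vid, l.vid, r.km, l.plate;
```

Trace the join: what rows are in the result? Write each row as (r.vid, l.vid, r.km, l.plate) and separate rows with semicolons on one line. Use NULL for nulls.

(5, 5, 150, CR)

INNER JOIN keeps only pairs where the ON condition holds.
Matching on l.vid = r.vid.
Matched pairs: 1.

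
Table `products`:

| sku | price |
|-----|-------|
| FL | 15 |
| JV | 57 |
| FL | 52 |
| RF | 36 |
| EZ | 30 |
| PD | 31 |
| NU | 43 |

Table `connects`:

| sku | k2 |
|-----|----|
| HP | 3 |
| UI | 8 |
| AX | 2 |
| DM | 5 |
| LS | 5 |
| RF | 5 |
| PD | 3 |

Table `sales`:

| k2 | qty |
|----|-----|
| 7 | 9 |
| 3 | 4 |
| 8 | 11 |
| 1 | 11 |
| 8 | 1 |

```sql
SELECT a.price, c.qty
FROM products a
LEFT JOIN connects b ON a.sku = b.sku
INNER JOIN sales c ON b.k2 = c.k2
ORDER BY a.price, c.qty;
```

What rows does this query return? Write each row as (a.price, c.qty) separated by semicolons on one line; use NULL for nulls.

Step 1 — a LEFT JOIN b on sku → 7 row(s).
Then INNER JOIN `sales c` on k2: keep only rows whose b.k2 appears in c.

(31, 4)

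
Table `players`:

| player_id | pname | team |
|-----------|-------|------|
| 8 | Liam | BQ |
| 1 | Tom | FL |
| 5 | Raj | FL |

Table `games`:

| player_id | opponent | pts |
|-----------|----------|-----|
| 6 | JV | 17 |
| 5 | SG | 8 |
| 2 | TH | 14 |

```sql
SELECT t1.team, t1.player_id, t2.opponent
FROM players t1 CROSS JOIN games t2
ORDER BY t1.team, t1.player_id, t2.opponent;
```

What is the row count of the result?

9

CROSS JOIN pairs every row of `players` with every row of `games`: 3 × 3 = 9 rows.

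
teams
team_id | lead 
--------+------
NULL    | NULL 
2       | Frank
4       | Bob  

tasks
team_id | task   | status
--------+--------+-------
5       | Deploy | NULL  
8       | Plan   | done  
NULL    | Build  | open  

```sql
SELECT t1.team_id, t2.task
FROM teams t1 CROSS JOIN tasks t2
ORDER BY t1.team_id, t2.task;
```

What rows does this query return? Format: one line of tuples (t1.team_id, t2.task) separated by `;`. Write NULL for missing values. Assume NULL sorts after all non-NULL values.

(2, Build); (2, Deploy); (2, Plan); (4, Build); (4, Deploy); (4, Plan); (NULL, Build); (NULL, Deploy); (NULL, Plan)

CROSS JOIN pairs every row of `teams` with every row of `tasks`: 3 × 3 = 9 rows.
After projecting and ordering:
t1.team_id | t2.task
2 | Build
2 | Deploy
2 | Plan
4 | Build
4 | Deploy
4 | Plan
NULL | Build
NULL | Deploy
NULL | Plan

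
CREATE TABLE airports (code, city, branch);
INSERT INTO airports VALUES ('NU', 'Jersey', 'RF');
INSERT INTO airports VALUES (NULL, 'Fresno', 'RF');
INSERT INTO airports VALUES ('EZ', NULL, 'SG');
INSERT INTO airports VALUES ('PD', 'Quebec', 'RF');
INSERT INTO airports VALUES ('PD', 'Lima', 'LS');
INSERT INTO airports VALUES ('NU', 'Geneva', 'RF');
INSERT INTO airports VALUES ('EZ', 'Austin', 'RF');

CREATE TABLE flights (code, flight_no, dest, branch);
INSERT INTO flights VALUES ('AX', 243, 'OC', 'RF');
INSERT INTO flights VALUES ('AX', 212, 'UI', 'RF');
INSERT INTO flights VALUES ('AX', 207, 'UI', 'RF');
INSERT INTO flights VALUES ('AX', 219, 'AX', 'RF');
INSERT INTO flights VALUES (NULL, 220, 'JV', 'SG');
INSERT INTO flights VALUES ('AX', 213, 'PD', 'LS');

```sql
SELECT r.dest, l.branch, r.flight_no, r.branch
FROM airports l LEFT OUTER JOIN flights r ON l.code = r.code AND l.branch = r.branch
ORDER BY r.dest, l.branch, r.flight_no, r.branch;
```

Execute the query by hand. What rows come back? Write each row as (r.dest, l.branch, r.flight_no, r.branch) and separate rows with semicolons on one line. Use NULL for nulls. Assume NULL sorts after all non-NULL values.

(NULL, LS, NULL, NULL); (NULL, RF, NULL, NULL); (NULL, RF, NULL, NULL); (NULL, RF, NULL, NULL); (NULL, RF, NULL, NULL); (NULL, RF, NULL, NULL); (NULL, SG, NULL, NULL)

LEFT JOIN keeps every row from `airports`; unmatched rows get NULL for `flights`'s columns.
Matching on l.code = r.code AND l.branch = r.branch. A NULL in a compared column never satisfies the condition.
Matched pairs: 0; unmatched l rows kept: 7.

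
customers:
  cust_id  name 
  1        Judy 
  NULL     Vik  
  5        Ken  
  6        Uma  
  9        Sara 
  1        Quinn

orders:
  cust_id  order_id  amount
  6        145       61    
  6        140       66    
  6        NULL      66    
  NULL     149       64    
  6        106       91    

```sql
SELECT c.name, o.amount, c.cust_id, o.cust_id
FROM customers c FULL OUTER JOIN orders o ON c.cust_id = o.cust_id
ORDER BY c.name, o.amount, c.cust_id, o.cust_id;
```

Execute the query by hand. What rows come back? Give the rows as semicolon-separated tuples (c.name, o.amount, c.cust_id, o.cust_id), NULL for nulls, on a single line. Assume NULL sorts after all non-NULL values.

(Judy, NULL, 1, NULL); (Ken, NULL, 5, NULL); (Quinn, NULL, 1, NULL); (Sara, NULL, 9, NULL); (Uma, 61, 6, 6); (Uma, 66, 6, 6); (Uma, 66, 6, 6); (Uma, 91, 6, 6); (Vik, NULL, NULL, NULL); (NULL, 64, NULL, NULL)

FULL OUTER JOIN keeps every row from both sides; unmatched rows get NULL for the other side's columns.
Matching on c.cust_id = o.cust_id. A NULL in a compared column never satisfies the condition.
- c row (cust_id=1): no match → kept, o columns NULL.
- c row (cust_id=NULL): no match → kept, o columns NULL.
- c row (cust_id=5): no match → kept, o columns NULL.
- c row (cust_id=6): matches 4 o row(s) → 4 output row(s).
- c row (cust_id=9): no match → kept, o columns NULL.
- c row (cust_id=1): no match → kept, o columns NULL.
- 1 o row(s) had no c match → kept, c columns NULL.
After projecting and ordering:
c.name | o.amount | c.cust_id | o.cust_id
Judy | NULL | 1 | NULL
Ken | NULL | 5 | NULL
Quinn | NULL | 1 | NULL
Sara | NULL | 9 | NULL
Uma | 61 | 6 | 6
Uma | 66 | 6 | 6
Uma | 66 | 6 | 6
Uma | 91 | 6 | 6
Vik | NULL | NULL | NULL
NULL | 64 | NULL | NULL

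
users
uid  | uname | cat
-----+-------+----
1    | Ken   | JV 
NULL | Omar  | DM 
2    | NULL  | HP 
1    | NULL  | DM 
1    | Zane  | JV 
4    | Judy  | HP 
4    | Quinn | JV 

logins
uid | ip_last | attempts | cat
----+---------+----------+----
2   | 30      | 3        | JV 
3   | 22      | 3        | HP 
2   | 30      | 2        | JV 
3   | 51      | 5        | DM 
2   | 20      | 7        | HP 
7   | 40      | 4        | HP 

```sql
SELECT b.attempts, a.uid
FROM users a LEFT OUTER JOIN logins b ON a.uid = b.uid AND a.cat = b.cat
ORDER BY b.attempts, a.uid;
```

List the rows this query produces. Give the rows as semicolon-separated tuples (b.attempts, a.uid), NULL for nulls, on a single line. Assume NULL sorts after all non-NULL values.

LEFT JOIN keeps every row from `users`; unmatched rows get NULL for `logins`'s columns.
Matching on a.uid = b.uid AND a.cat = b.cat. A NULL in a compared column never satisfies the condition.
- a[0] uid=1, cat=JV → no match; kept with NULLs on the b side.
- a[1] uid=NULL, cat=DM → no match; kept with NULLs on the b side.
- a[2] uid=2, cat=HP → 1 match(es) in b → 1 row(s).
- a[3] uid=1, cat=DM → no match; kept with NULLs on the b side.
- a[4] uid=1, cat=JV → no match; kept with NULLs on the b side.
- a[5] uid=4, cat=HP → no match; kept with NULLs on the b side.
- a[6] uid=4, cat=JV → no match; kept with NULLs on the b side.
After projecting and ordering:
b.attempts | a.uid
7 | 2
NULL | 1
NULL | 1
NULL | 1
NULL | 4
NULL | 4
NULL | NULL

(7, 2); (NULL, 1); (NULL, 1); (NULL, 1); (NULL, 4); (NULL, 4); (NULL, NULL)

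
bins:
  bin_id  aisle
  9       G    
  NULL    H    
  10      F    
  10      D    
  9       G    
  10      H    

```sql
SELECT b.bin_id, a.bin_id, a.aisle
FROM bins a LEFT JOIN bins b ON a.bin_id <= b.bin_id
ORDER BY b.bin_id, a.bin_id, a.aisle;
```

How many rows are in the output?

LEFT JOIN keeps every row from `bins a`; unmatched rows get NULL for `bins b`'s columns.
Matching on a.bin_id <= b.bin_id. A NULL in a compared column never satisfies the condition.
- bin_id=9: 5 matching b row(s), so 5 row(s) emitted.
- bin_id=NULL: no b row matches, row kept with b columns NULL.
- bin_id=10: 3 matching b row(s), so 3 row(s) emitted.
- bin_id=10: 3 matching b row(s), so 3 row(s) emitted.
- bin_id=9: 5 matching b row(s), so 5 row(s) emitted.
- bin_id=10: 3 matching b row(s), so 3 row(s) emitted.
Total: 19 matched + 1 padded = 20 rows.

20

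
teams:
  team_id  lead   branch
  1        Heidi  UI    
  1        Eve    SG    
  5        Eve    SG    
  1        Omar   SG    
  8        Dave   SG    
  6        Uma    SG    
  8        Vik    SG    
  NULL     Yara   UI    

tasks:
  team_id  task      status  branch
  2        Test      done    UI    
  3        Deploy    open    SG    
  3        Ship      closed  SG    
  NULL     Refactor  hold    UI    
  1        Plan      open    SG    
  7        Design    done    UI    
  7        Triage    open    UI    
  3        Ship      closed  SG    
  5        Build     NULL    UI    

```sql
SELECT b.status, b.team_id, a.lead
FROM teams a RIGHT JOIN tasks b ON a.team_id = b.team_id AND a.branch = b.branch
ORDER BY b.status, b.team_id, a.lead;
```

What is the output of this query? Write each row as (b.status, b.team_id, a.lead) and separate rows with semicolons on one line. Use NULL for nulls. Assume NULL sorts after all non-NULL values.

(closed, 3, NULL); (closed, 3, NULL); (done, 2, NULL); (done, 7, NULL); (hold, NULL, NULL); (open, 1, Eve); (open, 1, Omar); (open, 3, NULL); (open, 7, NULL); (NULL, 5, NULL)

RIGHT JOIN keeps every row from `tasks`; unmatched rows get NULL for `teams`'s columns.
Matching on a.team_id = b.team_id AND a.branch = b.branch. A NULL in a compared column never satisfies the condition.
- team_id=1, branch=UI: no matching b row.
- team_id=1, branch=SG: 1 matching b row(s), so 1 row(s) emitted.
- team_id=5, branch=SG: no matching b row.
- team_id=1, branch=SG: 1 matching b row(s), so 1 row(s) emitted.
- team_id=8, branch=SG: no matching b row.
- team_id=6, branch=SG: no matching b row.
- team_id=8, branch=SG: no matching b row.
- team_id=NULL, branch=UI: no matching b row.
- plus 8 unmatched b row(s), each kept with NULL a columns.
After projecting and ordering:
b.status | b.team_id | a.lead
closed | 3 | NULL
closed | 3 | NULL
done | 2 | NULL
done | 7 | NULL
hold | NULL | NULL
open | 1 | Eve
open | 1 | Omar
open | 3 | NULL
open | 7 | NULL
NULL | 5 | NULL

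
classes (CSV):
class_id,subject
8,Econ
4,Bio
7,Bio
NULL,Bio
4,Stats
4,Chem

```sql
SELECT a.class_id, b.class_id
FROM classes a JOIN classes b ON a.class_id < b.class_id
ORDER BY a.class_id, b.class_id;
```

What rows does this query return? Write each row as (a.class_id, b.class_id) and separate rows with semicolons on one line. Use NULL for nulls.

INNER JOIN keeps only pairs where the ON condition holds.
Matching on a.class_id < b.class_id. A NULL in a compared column never satisfies the condition.
- a[0] class_id=8 → no match; dropped.
- a[1] class_id=4 → 2 match(es) in b → 2 row(s).
- a[2] class_id=7 → 1 match(es) in b → 1 row(s).
- a[3] class_id=NULL → no match; dropped.
- a[4] class_id=4 → 2 match(es) in b → 2 row(s).
- a[5] class_id=4 → 2 match(es) in b → 2 row(s).
After projecting and ordering:
a.class_id | b.class_id
4 | 7
4 | 7
4 | 7
4 | 8
4 | 8
4 | 8
7 | 8

(4, 7); (4, 7); (4, 7); (4, 8); (4, 8); (4, 8); (7, 8)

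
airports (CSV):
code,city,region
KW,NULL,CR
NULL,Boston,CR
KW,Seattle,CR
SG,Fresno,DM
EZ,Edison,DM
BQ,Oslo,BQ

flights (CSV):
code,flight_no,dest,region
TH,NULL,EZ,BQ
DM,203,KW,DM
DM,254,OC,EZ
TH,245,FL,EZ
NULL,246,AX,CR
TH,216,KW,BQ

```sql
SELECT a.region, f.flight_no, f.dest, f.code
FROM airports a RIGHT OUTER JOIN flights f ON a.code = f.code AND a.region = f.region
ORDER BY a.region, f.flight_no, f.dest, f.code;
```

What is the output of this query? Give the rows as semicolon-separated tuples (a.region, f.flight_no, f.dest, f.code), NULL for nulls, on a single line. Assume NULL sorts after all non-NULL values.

(NULL, 203, KW, DM); (NULL, 216, KW, TH); (NULL, 245, FL, TH); (NULL, 246, AX, NULL); (NULL, 254, OC, DM); (NULL, NULL, EZ, TH)

RIGHT JOIN keeps every row from `flights`; unmatched rows get NULL for `airports`'s columns.
Matching on a.code = f.code AND a.region = f.region. A NULL in a compared column never satisfies the condition.
- a row (code=KW, region=CR): no match.
- a row (code=NULL, region=CR): no match.
- a row (code=KW, region=CR): no match.
- a row (code=SG, region=DM): no match.
- a row (code=EZ, region=DM): no match.
- a row (code=BQ, region=BQ): no match.
- 6 f row(s) had no a match → kept, a columns NULL.
After projecting and ordering:
a.region | f.flight_no | f.dest | f.code
NULL | 203 | KW | DM
NULL | 216 | KW | TH
NULL | 245 | FL | TH
NULL | 246 | AX | NULL
NULL | 254 | OC | DM
NULL | NULL | EZ | TH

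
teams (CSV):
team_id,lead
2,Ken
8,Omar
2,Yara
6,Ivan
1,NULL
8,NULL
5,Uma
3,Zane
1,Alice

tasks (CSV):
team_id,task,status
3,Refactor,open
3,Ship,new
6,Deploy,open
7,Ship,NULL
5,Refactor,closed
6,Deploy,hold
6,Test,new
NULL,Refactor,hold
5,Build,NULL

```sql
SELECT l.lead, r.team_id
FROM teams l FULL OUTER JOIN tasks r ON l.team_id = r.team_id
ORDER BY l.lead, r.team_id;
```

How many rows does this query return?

FULL OUTER JOIN keeps every row from both sides; unmatched rows get NULL for the other side's columns.
Matching on l.team_id = r.team_id. A NULL in a compared column never satisfies the condition.
- l (team_id=2) has no partner → padded with NULL.
- l (team_id=8) has no partner → padded with NULL.
- l (team_id=2) has no partner → padded with NULL.
- l (team_id=6) pairs with 3 row(s) of r.
- l (team_id=1) has no partner → padded with NULL.
- l (team_id=8) has no partner → padded with NULL.
- l (team_id=5) pairs with 2 row(s) of r.
- l (team_id=3) pairs with 2 row(s) of r.
- l (team_id=1) has no partner → padded with NULL.
- 2 row(s) from r found no l partner → padded with NULL.
Total: 7 matched + 8 padded = 15 rows.

15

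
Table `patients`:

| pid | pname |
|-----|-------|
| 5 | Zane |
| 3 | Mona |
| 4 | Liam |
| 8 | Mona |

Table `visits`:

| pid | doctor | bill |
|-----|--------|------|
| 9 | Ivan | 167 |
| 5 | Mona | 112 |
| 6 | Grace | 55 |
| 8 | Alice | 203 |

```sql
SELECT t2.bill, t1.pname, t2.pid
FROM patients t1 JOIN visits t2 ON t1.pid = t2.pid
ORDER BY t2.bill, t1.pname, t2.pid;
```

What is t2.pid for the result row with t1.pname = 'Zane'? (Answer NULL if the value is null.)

5

INNER JOIN keeps only pairs where the ON condition holds.
Matching on t1.pid = t2.pid.
- t1[0] pid=5 → 1 match(es) in t2 → 1 row(s).
- t1[1] pid=3 → no match; dropped.
- t1[2] pid=4 → no match; dropped.
- t1[3] pid=8 → 1 match(es) in t2 → 1 row(s).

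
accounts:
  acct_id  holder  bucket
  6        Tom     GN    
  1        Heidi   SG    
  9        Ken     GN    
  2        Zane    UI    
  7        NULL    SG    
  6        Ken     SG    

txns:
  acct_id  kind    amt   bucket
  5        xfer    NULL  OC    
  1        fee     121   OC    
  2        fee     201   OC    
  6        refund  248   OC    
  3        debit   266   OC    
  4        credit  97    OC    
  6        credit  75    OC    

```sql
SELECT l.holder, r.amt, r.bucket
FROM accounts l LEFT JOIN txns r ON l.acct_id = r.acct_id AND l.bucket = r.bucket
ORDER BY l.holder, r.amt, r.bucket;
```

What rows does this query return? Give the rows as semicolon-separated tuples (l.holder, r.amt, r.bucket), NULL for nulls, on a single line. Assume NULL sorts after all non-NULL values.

LEFT JOIN keeps every row from `accounts`; unmatched rows get NULL for `txns`'s columns.
Matching on l.acct_id = r.acct_id AND l.bucket = r.bucket.
Matched pairs: 0; unmatched l rows kept: 6.

(Heidi, NULL, NULL); (Ken, NULL, NULL); (Ken, NULL, NULL); (Tom, NULL, NULL); (Zane, NULL, NULL); (NULL, NULL, NULL)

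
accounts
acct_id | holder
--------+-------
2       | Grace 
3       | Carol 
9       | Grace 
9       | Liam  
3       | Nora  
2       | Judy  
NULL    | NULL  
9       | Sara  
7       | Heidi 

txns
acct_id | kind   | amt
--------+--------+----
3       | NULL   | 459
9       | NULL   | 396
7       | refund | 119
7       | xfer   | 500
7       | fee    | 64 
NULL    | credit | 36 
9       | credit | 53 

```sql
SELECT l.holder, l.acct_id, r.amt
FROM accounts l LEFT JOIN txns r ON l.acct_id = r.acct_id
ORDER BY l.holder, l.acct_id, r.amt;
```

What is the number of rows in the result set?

14

LEFT JOIN keeps every row from `accounts`; unmatched rows get NULL for `txns`'s columns.
Matching on l.acct_id = r.acct_id. A NULL in a compared column never satisfies the condition.
- l (acct_id=2) has no partner → padded with NULL.
- l (acct_id=3) pairs with 1 row(s) of r.
- l (acct_id=9) pairs with 2 row(s) of r.
- l (acct_id=9) pairs with 2 row(s) of r.
- l (acct_id=3) pairs with 1 row(s) of r.
- l (acct_id=2) has no partner → padded with NULL.
- l (acct_id=NULL) has no partner → padded with NULL.
- l (acct_id=9) pairs with 2 row(s) of r.
- l (acct_id=7) pairs with 3 row(s) of r.
Total: 11 matched + 3 padded = 14 rows.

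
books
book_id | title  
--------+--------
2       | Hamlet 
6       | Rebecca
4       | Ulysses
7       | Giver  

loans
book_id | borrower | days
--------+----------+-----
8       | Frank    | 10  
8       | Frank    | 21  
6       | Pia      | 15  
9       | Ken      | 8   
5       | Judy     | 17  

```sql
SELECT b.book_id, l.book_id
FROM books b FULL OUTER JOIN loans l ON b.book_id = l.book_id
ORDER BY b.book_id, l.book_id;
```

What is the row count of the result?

8

FULL OUTER JOIN keeps every row from both sides; unmatched rows get NULL for the other side's columns.
Matching on b.book_id = l.book_id.
- b[0] book_id=2 → no match; kept with NULLs on the l side.
- b[1] book_id=6 → 1 match(es) in l → 1 row(s).
- b[2] book_id=4 → no match; kept with NULLs on the l side.
- b[3] book_id=7 → no match; kept with NULLs on the l side.
- 4 row(s) from l found no b partner → padded with NULL.
Total: 1 matched + 7 padded = 8 rows.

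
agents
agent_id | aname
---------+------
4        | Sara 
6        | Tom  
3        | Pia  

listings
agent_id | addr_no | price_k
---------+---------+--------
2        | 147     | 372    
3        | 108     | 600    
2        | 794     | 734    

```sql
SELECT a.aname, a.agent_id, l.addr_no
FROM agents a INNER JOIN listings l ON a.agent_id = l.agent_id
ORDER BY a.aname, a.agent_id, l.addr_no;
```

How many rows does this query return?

1

INNER JOIN keeps only pairs where the ON condition holds.
Matching on a.agent_id = l.agent_id.
- a row (agent_id=4): no match → dropped.
- a row (agent_id=6): no match → dropped.
- a row (agent_id=3): matches 1 l row(s) → 1 output row(s).
Total: 1 rows.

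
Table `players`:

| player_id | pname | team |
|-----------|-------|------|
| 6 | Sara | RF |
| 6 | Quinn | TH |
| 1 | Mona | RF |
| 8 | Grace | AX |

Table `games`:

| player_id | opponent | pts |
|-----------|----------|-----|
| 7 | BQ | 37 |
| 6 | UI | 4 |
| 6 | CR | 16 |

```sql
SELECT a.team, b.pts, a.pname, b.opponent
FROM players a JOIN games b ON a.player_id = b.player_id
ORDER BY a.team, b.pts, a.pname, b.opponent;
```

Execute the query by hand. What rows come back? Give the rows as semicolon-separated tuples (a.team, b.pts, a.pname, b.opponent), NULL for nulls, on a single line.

INNER JOIN keeps only pairs where the ON condition holds.
Matching on a.player_id = b.player_id.
Matched pairs: 4.

(RF, 4, Sara, UI); (RF, 16, Sara, CR); (TH, 4, Quinn, UI); (TH, 16, Quinn, CR)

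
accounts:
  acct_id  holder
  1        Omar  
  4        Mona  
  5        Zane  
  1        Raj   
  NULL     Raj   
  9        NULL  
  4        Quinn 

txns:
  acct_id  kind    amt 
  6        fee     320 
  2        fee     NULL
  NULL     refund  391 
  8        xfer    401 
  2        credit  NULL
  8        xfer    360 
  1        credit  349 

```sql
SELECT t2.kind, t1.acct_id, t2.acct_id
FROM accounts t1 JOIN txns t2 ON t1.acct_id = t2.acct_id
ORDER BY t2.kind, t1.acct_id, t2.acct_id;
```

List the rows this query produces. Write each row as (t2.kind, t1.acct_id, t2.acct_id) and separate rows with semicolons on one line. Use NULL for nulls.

INNER JOIN keeps only pairs where the ON condition holds.
Matching on t1.acct_id = t2.acct_id. A NULL in a compared column never satisfies the condition.
- t1[0] acct_id=1 → 1 match(es) in t2 → 1 row(s).
- t1[1] acct_id=4 → no match; dropped.
- t1[2] acct_id=5 → no match; dropped.
- t1[3] acct_id=1 → 1 match(es) in t2 → 1 row(s).
- t1[4] acct_id=NULL → no match; dropped.
- t1[5] acct_id=9 → no match; dropped.
- t1[6] acct_id=4 → no match; dropped.
After projecting and ordering:
t2.kind | t1.acct_id | t2.acct_id
credit | 1 | 1
credit | 1 | 1

(credit, 1, 1); (credit, 1, 1)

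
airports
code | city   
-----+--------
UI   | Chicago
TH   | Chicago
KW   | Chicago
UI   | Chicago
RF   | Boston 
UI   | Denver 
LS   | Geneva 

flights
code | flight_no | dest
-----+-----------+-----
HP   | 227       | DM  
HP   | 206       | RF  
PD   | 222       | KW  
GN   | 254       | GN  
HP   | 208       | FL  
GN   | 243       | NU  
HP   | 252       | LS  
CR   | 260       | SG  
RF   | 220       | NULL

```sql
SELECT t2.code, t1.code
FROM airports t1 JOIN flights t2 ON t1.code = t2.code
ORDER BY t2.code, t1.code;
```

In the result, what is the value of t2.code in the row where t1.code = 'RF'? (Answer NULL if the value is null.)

INNER JOIN keeps only pairs where the ON condition holds.
Matching on t1.code = t2.code.
- t1 row (code=UI): no match → dropped.
- t1 row (code=TH): no match → dropped.
- t1 row (code=KW): no match → dropped.
- t1 row (code=UI): no match → dropped.
- t1 row (code=RF): matches 1 t2 row(s) → 1 output row(s).
- t1 row (code=UI): no match → dropped.
- t1 row (code=LS): no match → dropped.

RF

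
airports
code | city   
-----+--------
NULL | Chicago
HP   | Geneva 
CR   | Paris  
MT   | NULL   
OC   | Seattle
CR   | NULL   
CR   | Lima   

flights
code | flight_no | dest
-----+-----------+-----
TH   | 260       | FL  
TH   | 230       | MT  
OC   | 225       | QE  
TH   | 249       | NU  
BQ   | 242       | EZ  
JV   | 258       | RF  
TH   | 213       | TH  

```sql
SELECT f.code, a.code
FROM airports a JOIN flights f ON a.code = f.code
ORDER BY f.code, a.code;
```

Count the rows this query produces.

INNER JOIN keeps only pairs where the ON condition holds.
Matching on a.code = f.code. A NULL in a compared column never satisfies the condition.
- code=NULL: no matching f row, dropped.
- code=HP: no matching f row, dropped.
- code=CR: no matching f row, dropped.
- code=MT: no matching f row, dropped.
- code=OC: 1 matching f row(s), so 1 row(s) emitted.
- code=CR: no matching f row, dropped.
- code=CR: no matching f row, dropped.
Total: 1 rows.

1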